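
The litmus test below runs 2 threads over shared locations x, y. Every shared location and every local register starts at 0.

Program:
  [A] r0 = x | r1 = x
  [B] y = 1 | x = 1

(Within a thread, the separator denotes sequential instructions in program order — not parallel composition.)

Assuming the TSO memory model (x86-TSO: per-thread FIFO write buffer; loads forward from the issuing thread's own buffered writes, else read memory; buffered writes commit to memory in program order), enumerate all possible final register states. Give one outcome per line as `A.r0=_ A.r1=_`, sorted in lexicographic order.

outcome vector order: (A.r0,A.r1)
|TSO outcomes| = 3

A.r0=0 A.r1=0
A.r0=0 A.r1=1
A.r0=1 A.r1=1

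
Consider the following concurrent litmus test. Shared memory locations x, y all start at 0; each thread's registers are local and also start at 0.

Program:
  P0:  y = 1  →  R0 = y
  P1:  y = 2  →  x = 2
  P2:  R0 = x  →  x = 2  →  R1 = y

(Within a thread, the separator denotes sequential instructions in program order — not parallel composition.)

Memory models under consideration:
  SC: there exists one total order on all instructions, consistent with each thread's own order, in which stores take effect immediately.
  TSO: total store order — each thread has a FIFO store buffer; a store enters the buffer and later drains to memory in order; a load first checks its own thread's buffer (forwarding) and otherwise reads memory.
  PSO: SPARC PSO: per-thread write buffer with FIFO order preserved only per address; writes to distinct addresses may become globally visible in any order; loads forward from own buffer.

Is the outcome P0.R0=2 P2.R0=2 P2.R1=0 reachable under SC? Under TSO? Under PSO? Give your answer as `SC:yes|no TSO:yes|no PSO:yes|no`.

outcome vector order: (P0.R0,P2.R0,P2.R1)
SC: 9 outcomes — {100, 101, 102, 121, 122, 200, 201, 202, 222}
TSO: 9 outcomes — {100, 101, 102, 121, 122, 200, 201, 202, 222}
PSO: 12 outcomes — {100, 101, 102, 120, 121, 122, 200, 201, 202, 220, 221, 222}
target 220 ∈ {PSO}

SC:no TSO:no PSO:yes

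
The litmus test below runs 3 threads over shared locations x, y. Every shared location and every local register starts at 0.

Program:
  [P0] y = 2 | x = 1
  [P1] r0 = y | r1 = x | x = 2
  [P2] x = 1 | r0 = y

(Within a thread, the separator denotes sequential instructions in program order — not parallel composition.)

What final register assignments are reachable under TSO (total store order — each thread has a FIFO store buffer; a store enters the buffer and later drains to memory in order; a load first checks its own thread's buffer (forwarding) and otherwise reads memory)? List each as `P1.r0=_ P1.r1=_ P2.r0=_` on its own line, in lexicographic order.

P1.r0=0 P1.r1=0 P2.r0=0
P1.r0=0 P1.r1=0 P2.r0=2
P1.r0=0 P1.r1=1 P2.r0=0
P1.r0=0 P1.r1=1 P2.r0=2
P1.r0=2 P1.r1=0 P2.r0=0
P1.r0=2 P1.r1=0 P2.r0=2
P1.r0=2 P1.r1=1 P2.r0=0
P1.r0=2 P1.r1=1 P2.r0=2

outcome vector order: (P1.r0,P1.r1,P2.r0)
|TSO outcomes| = 8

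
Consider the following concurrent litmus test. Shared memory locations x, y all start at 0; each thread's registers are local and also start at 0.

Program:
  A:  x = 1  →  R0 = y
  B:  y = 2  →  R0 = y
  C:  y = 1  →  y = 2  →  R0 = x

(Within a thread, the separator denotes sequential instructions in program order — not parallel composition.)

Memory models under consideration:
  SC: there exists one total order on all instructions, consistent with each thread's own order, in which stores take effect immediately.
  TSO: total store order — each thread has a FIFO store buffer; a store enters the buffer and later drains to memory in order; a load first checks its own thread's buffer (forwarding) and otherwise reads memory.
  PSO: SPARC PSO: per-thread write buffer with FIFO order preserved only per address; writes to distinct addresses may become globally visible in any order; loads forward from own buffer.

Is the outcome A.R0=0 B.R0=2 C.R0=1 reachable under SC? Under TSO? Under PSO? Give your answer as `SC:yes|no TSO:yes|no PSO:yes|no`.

outcome vector order: (A.R0,B.R0,C.R0)
under SC → 0/1/1 0/2/1 1/1/1 1/2/1 2/1/0 2/1/1 2/2/0 2/2/1
under TSO → 0/1/0 0/1/1 0/2/0 0/2/1 1/1/0 1/1/1 1/2/0 1/2/1 2/1/0 2/1/1 2/2/0 2/2/1
under PSO → 0/1/0 0/1/1 0/2/0 0/2/1 1/1/0 1/1/1 1/2/0 1/2/1 2/1/0 2/1/1 2/2/0 2/2/1
target 0/2/1 ∈ {SC,TSO,PSO}

SC:yes TSO:yes PSO:yes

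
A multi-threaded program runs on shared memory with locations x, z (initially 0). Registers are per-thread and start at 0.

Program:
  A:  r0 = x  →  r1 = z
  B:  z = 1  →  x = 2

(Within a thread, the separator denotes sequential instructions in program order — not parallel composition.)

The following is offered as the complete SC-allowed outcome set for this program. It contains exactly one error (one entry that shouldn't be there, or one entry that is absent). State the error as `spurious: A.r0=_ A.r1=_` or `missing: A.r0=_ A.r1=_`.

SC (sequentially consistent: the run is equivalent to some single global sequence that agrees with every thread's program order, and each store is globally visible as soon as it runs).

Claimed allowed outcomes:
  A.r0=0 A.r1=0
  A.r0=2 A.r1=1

missing: A.r0=0 A.r1=1

outcome vector order: (A.r0,A.r1)
SC (3): (0,0) (0,1) (2,1)
SC∖claimed = {(0,1)}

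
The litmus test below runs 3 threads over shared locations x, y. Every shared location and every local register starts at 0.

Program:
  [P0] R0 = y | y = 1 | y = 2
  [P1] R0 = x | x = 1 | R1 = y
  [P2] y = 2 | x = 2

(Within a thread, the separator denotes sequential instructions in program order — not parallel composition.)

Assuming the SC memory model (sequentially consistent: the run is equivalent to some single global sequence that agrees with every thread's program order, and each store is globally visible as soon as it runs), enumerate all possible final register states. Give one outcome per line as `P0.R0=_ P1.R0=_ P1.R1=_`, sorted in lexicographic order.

P0.R0=0 P1.R0=0 P1.R1=0
P0.R0=0 P1.R0=0 P1.R1=1
P0.R0=0 P1.R0=0 P1.R1=2
P0.R0=0 P1.R0=2 P1.R1=1
P0.R0=0 P1.R0=2 P1.R1=2
P0.R0=2 P1.R0=0 P1.R1=0
P0.R0=2 P1.R0=0 P1.R1=1
P0.R0=2 P1.R0=0 P1.R1=2
P0.R0=2 P1.R0=2 P1.R1=1
P0.R0=2 P1.R0=2 P1.R1=2

outcome vector order: (P0.R0,P1.R0,P1.R1)
|SC outcomes| = 10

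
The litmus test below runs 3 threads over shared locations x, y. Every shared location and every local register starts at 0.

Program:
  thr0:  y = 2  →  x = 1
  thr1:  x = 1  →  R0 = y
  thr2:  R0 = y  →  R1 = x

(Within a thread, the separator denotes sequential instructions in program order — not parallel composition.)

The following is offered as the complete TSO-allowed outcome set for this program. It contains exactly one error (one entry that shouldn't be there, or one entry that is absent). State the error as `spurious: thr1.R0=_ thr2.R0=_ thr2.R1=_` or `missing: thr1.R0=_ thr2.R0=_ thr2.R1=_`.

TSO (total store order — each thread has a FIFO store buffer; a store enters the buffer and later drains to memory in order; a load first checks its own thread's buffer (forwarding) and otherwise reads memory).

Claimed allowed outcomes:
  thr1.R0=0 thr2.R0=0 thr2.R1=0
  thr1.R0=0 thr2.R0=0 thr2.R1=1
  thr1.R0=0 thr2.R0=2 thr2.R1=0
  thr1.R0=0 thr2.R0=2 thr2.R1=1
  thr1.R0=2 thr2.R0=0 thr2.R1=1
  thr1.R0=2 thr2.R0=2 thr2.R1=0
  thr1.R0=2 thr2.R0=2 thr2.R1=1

missing: thr1.R0=2 thr2.R0=0 thr2.R1=0

outcome vector order: (thr1.R0,thr2.R0,thr2.R1)
TSO (8): (0,0,0); (0,0,1); (0,2,0); (0,2,1); (2,0,0); (2,0,1); (2,2,0); (2,2,1)
TSO∖claimed = {(2,0,0)}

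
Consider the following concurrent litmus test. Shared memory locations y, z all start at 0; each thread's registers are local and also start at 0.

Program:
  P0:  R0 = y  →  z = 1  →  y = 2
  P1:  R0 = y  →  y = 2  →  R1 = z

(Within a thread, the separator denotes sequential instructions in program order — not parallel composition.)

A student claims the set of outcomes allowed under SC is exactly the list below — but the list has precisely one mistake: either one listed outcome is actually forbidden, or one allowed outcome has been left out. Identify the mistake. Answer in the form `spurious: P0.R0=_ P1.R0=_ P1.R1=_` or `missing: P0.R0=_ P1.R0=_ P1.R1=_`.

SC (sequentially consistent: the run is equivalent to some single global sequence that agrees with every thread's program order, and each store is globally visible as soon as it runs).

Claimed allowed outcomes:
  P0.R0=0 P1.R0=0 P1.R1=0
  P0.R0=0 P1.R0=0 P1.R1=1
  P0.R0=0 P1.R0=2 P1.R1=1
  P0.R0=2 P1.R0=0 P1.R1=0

outcome vector order: (P0.R0,P1.R0,P1.R1)
under SC → 0/0/0; 0/0/1; 0/2/1; 2/0/0; 2/0/1
SC∖claimed = {2/0/1}

missing: P0.R0=2 P1.R0=0 P1.R1=1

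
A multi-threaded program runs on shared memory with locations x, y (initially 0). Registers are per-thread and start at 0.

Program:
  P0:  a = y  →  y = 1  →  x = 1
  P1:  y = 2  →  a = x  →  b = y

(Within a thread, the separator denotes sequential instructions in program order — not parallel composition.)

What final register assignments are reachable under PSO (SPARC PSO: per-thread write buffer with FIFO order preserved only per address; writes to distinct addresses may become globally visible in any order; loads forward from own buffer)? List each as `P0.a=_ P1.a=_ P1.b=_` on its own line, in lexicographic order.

outcome vector order: (P0.a,P1.a,P1.b)
|PSO outcomes| = 8

P0.a=0 P1.a=0 P1.b=1
P0.a=0 P1.a=0 P1.b=2
P0.a=0 P1.a=1 P1.b=1
P0.a=0 P1.a=1 P1.b=2
P0.a=2 P1.a=0 P1.b=1
P0.a=2 P1.a=0 P1.b=2
P0.a=2 P1.a=1 P1.b=1
P0.a=2 P1.a=1 P1.b=2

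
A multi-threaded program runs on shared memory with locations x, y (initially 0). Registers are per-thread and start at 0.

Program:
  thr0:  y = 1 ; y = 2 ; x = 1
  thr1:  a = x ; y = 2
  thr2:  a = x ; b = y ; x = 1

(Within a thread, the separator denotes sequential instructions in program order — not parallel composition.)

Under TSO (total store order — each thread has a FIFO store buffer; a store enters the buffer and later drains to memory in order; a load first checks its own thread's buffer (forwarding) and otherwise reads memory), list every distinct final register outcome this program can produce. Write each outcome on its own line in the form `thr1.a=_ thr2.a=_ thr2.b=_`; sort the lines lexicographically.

outcome vector order: (thr1.a,thr2.a,thr2.b)
|TSO outcomes| = 8

thr1.a=0 thr2.a=0 thr2.b=0
thr1.a=0 thr2.a=0 thr2.b=1
thr1.a=0 thr2.a=0 thr2.b=2
thr1.a=0 thr2.a=1 thr2.b=2
thr1.a=1 thr2.a=0 thr2.b=0
thr1.a=1 thr2.a=0 thr2.b=1
thr1.a=1 thr2.a=0 thr2.b=2
thr1.a=1 thr2.a=1 thr2.b=2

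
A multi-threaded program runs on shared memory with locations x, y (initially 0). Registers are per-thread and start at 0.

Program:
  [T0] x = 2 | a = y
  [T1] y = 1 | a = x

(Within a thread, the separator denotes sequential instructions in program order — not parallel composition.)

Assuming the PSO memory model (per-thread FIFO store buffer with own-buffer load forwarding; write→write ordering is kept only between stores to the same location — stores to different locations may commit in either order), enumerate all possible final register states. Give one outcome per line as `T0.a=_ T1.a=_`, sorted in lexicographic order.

outcome vector order: (T0.a,T1.a)
|PSO outcomes| = 4

T0.a=0 T1.a=0
T0.a=0 T1.a=2
T0.a=1 T1.a=0
T0.a=1 T1.a=2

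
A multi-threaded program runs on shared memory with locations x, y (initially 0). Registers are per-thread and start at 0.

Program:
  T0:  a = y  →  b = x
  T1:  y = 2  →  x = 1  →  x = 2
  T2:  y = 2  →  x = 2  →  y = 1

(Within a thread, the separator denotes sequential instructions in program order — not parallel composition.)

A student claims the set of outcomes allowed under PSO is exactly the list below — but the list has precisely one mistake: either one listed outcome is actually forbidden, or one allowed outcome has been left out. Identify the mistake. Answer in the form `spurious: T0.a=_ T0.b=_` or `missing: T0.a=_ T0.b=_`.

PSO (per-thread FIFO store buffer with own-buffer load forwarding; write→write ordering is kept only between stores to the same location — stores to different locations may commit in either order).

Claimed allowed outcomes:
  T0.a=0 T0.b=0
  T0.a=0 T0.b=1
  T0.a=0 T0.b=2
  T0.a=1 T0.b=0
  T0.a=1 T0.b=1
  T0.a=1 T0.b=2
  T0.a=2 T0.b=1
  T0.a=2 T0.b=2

missing: T0.a=2 T0.b=0

outcome vector order: (T0.a,T0.b)
under PSO → (0,0), (0,1), (0,2), (1,0), (1,1), (1,2), (2,0), (2,1), (2,2)
PSO∖claimed = {(2,0)}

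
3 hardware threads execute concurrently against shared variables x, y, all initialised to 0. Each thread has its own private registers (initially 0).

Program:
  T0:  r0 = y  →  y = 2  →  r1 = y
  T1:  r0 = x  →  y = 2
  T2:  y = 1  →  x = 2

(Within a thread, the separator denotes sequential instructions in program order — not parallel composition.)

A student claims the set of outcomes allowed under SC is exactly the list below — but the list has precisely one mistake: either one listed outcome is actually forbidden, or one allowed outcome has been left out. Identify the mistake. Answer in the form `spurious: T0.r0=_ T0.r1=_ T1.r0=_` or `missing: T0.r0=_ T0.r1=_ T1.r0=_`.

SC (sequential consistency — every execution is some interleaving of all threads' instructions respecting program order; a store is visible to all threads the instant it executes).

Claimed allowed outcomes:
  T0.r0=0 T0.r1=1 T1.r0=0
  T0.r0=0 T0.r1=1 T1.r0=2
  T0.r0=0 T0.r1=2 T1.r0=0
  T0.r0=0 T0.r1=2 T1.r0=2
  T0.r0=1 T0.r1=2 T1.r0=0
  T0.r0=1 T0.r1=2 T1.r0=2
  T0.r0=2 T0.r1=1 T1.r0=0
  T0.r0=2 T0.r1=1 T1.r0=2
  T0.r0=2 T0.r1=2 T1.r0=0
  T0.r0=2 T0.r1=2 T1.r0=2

spurious: T0.r0=2 T0.r1=1 T1.r0=2

outcome vector order: (T0.r0,T0.r1,T1.r0)
under SC → 0/1/0; 0/1/2; 0/2/0; 0/2/2; 1/2/0; 1/2/2; 2/1/0; 2/2/0; 2/2/2
claimed∖SC = {2/1/2}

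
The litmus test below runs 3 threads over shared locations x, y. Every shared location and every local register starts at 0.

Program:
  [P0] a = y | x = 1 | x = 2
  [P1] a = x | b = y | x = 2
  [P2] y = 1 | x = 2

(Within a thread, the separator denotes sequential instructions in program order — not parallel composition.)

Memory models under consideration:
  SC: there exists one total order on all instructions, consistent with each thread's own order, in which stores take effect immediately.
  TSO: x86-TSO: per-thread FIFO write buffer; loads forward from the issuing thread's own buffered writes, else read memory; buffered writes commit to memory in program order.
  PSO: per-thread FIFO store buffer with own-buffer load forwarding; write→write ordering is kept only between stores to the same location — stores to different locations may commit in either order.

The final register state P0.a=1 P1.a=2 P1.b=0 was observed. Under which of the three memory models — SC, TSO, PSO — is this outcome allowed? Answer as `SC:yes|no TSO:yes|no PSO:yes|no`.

outcome vector order: (P0.a,P1.a,P1.b)
SC: 10 outcomes — {0/0/0, 0/0/1, 0/1/0, 0/1/1, 0/2/0, 0/2/1, 1/0/0, 1/0/1, 1/1/1, 1/2/1}
TSO: 10 outcomes — {0/0/0, 0/0/1, 0/1/0, 0/1/1, 0/2/0, 0/2/1, 1/0/0, 1/0/1, 1/1/1, 1/2/1}
PSO: 11 outcomes — {0/0/0, 0/0/1, 0/1/0, 0/1/1, 0/2/0, 0/2/1, 1/0/0, 1/0/1, 1/1/1, 1/2/0, 1/2/1}
target 1/2/0 ∈ {PSO}

SC:no TSO:no PSO:yes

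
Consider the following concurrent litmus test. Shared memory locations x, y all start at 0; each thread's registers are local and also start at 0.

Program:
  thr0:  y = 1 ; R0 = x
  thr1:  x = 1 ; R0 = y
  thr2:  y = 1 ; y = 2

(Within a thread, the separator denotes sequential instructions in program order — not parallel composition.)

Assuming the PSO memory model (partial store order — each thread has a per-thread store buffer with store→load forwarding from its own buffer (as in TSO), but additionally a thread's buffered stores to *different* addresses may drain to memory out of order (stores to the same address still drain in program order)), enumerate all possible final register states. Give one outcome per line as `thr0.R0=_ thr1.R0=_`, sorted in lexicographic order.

thr0.R0=0 thr1.R0=0
thr0.R0=0 thr1.R0=1
thr0.R0=0 thr1.R0=2
thr0.R0=1 thr1.R0=0
thr0.R0=1 thr1.R0=1
thr0.R0=1 thr1.R0=2

outcome vector order: (thr0.R0,thr1.R0)
|PSO outcomes| = 6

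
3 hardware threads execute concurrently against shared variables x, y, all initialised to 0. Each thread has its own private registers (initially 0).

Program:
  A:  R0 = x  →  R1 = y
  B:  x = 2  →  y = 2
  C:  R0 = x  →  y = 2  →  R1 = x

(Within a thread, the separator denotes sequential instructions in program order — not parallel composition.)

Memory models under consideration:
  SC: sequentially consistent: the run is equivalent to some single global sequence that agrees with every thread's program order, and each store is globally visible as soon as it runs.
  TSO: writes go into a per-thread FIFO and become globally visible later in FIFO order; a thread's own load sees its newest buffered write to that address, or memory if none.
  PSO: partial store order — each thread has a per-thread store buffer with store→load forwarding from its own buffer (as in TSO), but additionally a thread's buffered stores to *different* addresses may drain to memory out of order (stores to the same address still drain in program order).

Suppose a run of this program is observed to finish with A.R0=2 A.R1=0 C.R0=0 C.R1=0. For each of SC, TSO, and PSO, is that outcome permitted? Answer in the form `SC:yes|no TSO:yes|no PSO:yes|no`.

SC:no TSO:yes PSO:yes

outcome vector order: (A.R0,A.R1,C.R0,C.R1)
SC (11): (0,0,0,0); (0,0,0,2); (0,0,2,2); (0,2,0,0); (0,2,0,2); (0,2,2,2); (2,0,0,2); (2,0,2,2); (2,2,0,0); (2,2,0,2); (2,2,2,2)
TSO (12): (0,0,0,0); (0,0,0,2); (0,0,2,2); (0,2,0,0); (0,2,0,2); (0,2,2,2); (2,0,0,0); (2,0,0,2); (2,0,2,2); (2,2,0,0); (2,2,0,2); (2,2,2,2)
PSO (12): (0,0,0,0); (0,0,0,2); (0,0,2,2); (0,2,0,0); (0,2,0,2); (0,2,2,2); (2,0,0,0); (2,0,0,2); (2,0,2,2); (2,2,0,0); (2,2,0,2); (2,2,2,2)
target (2,0,0,0) ∈ {TSO,PSO}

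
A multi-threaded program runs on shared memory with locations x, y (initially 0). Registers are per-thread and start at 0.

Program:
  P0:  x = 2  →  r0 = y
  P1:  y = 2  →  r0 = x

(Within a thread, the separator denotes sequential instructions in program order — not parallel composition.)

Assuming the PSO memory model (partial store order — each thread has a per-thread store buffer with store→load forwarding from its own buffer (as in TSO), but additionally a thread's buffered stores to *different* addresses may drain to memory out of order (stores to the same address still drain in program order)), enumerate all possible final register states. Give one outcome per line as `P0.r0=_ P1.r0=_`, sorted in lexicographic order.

P0.r0=0 P1.r0=0
P0.r0=0 P1.r0=2
P0.r0=2 P1.r0=0
P0.r0=2 P1.r0=2

outcome vector order: (P0.r0,P1.r0)
|PSO outcomes| = 4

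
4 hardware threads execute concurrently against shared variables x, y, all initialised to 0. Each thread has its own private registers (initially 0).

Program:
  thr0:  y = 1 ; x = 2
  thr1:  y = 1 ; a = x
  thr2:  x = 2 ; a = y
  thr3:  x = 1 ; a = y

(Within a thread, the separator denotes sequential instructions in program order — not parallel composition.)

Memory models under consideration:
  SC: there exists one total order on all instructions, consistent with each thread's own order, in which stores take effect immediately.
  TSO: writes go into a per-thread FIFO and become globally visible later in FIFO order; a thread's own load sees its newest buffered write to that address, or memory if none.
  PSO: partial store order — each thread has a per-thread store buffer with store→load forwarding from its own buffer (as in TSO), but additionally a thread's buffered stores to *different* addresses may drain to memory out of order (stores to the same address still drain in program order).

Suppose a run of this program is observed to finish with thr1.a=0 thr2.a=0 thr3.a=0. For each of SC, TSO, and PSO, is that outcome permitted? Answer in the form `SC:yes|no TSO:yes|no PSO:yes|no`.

SC:no TSO:yes PSO:yes

outcome vector order: (thr1.a,thr2.a,thr3.a)
under SC → (0,1,1) (1,0,0) (1,0,1) (1,1,0) (1,1,1) (2,0,0) (2,0,1) (2,1,0) (2,1,1)
under TSO → (0,0,0) (0,0,1) (0,1,0) (0,1,1) (1,0,0) (1,0,1) (1,1,0) (1,1,1) (2,0,0) (2,0,1) (2,1,0) (2,1,1)
under PSO → (0,0,0) (0,0,1) (0,1,0) (0,1,1) (1,0,0) (1,0,1) (1,1,0) (1,1,1) (2,0,0) (2,0,1) (2,1,0) (2,1,1)
target (0,0,0) ∈ {TSO,PSO}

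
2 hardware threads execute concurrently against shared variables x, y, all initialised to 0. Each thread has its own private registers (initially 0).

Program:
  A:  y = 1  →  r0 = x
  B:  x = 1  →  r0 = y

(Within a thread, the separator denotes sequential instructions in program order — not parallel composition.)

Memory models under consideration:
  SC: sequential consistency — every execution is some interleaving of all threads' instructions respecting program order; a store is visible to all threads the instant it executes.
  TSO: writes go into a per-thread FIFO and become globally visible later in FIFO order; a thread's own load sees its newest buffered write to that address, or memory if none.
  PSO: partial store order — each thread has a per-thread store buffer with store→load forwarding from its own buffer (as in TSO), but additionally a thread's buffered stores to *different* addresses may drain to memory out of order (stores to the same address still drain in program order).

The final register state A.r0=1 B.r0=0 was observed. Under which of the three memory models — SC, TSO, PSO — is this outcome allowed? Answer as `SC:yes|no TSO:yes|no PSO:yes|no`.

outcome vector order: (A.r0,B.r0)
under SC → 0/1; 1/0; 1/1
under TSO → 0/0; 0/1; 1/0; 1/1
under PSO → 0/0; 0/1; 1/0; 1/1
target 1/0 ∈ {SC,TSO,PSO}

SC:yes TSO:yes PSO:yes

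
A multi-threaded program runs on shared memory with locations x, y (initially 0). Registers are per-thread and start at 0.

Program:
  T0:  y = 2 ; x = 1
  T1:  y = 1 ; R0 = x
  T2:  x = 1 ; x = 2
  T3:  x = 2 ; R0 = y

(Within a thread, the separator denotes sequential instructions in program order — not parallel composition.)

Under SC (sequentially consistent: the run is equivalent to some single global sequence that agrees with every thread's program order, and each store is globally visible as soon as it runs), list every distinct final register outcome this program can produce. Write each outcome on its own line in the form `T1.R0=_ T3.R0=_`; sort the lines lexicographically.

T1.R0=0 T3.R0=1
T1.R0=0 T3.R0=2
T1.R0=1 T3.R0=0
T1.R0=1 T3.R0=1
T1.R0=1 T3.R0=2
T1.R0=2 T3.R0=0
T1.R0=2 T3.R0=1
T1.R0=2 T3.R0=2

outcome vector order: (T1.R0,T3.R0)
|SC outcomes| = 8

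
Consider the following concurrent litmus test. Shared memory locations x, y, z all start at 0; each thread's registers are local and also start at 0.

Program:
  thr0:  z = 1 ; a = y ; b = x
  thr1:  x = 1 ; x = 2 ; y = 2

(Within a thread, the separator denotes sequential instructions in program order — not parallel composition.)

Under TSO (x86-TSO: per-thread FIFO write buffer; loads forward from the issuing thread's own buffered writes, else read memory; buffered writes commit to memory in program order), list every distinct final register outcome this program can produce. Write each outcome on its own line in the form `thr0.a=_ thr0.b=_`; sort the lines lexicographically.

outcome vector order: (thr0.a,thr0.b)
|TSO outcomes| = 4

thr0.a=0 thr0.b=0
thr0.a=0 thr0.b=1
thr0.a=0 thr0.b=2
thr0.a=2 thr0.b=2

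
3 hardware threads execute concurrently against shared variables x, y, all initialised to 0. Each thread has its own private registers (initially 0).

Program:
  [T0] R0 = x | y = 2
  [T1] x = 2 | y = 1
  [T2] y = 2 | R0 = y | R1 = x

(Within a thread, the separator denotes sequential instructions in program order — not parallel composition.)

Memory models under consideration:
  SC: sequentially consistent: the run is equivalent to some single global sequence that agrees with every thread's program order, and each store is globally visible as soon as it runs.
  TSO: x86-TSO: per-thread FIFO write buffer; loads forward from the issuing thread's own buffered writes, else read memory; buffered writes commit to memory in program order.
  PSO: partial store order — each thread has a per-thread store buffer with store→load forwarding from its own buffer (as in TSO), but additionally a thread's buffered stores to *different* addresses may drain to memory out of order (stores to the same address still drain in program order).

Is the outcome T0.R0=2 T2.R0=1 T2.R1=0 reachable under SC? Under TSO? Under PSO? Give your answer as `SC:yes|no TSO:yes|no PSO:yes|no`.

SC:no TSO:no PSO:yes

outcome vector order: (T0.R0,T2.R0,T2.R1)
SC: 6 outcomes — {<0 1 2>; <0 2 0>; <0 2 2>; <2 1 2>; <2 2 0>; <2 2 2>}
TSO: 6 outcomes — {<0 1 2>; <0 2 0>; <0 2 2>; <2 1 2>; <2 2 0>; <2 2 2>}
PSO: 8 outcomes — {<0 1 0>; <0 1 2>; <0 2 0>; <0 2 2>; <2 1 0>; <2 1 2>; <2 2 0>; <2 2 2>}
target <2 1 0> ∈ {PSO}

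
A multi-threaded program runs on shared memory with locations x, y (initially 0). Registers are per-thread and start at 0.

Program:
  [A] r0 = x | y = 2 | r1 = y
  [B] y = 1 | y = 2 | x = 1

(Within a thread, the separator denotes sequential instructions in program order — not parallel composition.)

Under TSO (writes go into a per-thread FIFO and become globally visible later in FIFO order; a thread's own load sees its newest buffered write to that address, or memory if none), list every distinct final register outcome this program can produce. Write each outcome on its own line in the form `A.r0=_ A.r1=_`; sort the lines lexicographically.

A.r0=0 A.r1=1
A.r0=0 A.r1=2
A.r0=1 A.r1=2

outcome vector order: (A.r0,A.r1)
|TSO outcomes| = 3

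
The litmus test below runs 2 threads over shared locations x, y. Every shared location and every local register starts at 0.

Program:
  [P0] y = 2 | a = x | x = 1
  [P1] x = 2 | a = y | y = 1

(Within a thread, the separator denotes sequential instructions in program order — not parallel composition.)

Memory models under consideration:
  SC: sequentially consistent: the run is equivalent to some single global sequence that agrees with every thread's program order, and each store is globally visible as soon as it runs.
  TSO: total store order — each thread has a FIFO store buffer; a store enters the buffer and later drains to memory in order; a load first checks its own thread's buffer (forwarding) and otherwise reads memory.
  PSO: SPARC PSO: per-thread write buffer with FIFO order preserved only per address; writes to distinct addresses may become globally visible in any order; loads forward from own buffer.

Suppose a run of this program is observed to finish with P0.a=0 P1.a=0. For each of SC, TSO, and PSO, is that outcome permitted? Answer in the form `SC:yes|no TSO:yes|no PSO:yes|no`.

outcome vector order: (P0.a,P1.a)
under SC → 02, 20, 22
under TSO → 00, 02, 20, 22
under PSO → 00, 02, 20, 22
target 00 ∈ {TSO,PSO}

SC:no TSO:yes PSO:yes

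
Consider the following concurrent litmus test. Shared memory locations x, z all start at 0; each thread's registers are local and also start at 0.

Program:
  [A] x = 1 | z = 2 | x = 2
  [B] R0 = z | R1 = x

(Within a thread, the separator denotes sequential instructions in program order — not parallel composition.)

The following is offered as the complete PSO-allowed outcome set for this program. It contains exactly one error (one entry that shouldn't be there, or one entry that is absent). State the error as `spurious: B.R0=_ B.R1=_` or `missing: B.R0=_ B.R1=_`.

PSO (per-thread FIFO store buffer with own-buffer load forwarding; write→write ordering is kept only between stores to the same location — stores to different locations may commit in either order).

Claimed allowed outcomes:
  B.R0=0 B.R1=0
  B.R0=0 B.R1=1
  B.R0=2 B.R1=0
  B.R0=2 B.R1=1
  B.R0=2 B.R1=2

missing: B.R0=0 B.R1=2

outcome vector order: (B.R0,B.R1)
PSO (6): (0,0); (0,1); (0,2); (2,0); (2,1); (2,2)
PSO∖claimed = {(0,2)}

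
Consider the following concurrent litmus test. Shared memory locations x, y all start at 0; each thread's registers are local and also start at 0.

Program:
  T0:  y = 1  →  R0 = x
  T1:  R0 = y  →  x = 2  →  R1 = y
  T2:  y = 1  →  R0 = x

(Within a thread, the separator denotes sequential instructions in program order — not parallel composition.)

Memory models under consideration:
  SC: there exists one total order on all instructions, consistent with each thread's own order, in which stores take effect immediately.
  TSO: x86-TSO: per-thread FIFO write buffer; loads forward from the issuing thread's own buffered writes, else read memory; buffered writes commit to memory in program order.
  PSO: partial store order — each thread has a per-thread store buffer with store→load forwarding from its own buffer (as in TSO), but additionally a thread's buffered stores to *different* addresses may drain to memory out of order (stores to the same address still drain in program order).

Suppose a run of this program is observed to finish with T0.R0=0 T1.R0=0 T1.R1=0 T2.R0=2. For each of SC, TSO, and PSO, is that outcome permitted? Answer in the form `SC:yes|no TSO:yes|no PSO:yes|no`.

outcome vector order: (T0.R0,T1.R0,T1.R1,T2.R0)
under SC → <0 0 1 0> <0 0 1 2> <0 1 1 0> <0 1 1 2> <2 0 0 2> <2 0 1 0> <2 0 1 2> <2 1 1 0> <2 1 1 2>
under TSO → <0 0 0 0> <0 0 0 2> <0 0 1 0> <0 0 1 2> <0 1 1 0> <0 1 1 2> <2 0 0 0> <2 0 0 2> <2 0 1 0> <2 0 1 2> <2 1 1 0> <2 1 1 2>
under PSO → <0 0 0 0> <0 0 0 2> <0 0 1 0> <0 0 1 2> <0 1 1 0> <0 1 1 2> <2 0 0 0> <2 0 0 2> <2 0 1 0> <2 0 1 2> <2 1 1 0> <2 1 1 2>
target <0 0 0 2> ∈ {TSO,PSO}

SC:no TSO:yes PSO:yes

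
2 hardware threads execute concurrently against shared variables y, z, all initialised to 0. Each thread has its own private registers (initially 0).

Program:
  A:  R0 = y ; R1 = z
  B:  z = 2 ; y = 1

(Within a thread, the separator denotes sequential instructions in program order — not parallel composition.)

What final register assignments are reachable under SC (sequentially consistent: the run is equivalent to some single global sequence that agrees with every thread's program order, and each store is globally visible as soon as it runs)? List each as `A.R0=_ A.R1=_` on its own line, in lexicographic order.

outcome vector order: (A.R0,A.R1)
|SC outcomes| = 3

A.R0=0 A.R1=0
A.R0=0 A.R1=2
A.R0=1 A.R1=2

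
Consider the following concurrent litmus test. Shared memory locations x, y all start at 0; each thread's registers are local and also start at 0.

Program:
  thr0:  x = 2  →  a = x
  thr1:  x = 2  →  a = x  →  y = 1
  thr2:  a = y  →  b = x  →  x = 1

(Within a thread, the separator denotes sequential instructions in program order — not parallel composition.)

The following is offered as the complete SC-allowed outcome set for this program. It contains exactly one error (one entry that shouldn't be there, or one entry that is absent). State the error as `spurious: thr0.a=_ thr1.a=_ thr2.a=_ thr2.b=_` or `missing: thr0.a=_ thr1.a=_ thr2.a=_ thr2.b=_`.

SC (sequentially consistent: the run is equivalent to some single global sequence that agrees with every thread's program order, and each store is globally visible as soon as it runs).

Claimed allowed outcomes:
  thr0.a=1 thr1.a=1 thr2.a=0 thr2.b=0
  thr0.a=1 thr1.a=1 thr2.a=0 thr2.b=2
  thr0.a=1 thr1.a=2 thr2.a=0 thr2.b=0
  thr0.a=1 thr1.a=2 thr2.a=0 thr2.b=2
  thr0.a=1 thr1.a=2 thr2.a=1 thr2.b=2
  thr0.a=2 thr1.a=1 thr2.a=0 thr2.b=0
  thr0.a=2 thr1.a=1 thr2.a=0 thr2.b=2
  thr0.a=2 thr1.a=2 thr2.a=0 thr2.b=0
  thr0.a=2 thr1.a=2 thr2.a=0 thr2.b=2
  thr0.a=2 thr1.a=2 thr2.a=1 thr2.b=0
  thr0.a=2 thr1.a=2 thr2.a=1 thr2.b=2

spurious: thr0.a=2 thr1.a=2 thr2.a=1 thr2.b=0

outcome vector order: (thr0.a,thr1.a,thr2.a,thr2.b)
[SC] allowed = {<1 1 0 0>; <1 1 0 2>; <1 2 0 0>; <1 2 0 2>; <1 2 1 2>; <2 1 0 0>; <2 1 0 2>; <2 2 0 0>; <2 2 0 2>; <2 2 1 2>}
claimed∖SC = {<2 2 1 0>}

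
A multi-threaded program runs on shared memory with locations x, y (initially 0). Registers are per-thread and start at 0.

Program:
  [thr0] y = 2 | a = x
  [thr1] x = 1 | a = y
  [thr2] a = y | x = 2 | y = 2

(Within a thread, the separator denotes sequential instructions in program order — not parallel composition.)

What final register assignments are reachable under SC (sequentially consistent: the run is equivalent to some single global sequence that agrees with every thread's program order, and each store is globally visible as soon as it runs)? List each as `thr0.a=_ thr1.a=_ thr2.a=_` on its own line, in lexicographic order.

thr0.a=0 thr1.a=2 thr2.a=0
thr0.a=0 thr1.a=2 thr2.a=2
thr0.a=1 thr1.a=0 thr2.a=0
thr0.a=1 thr1.a=0 thr2.a=2
thr0.a=1 thr1.a=2 thr2.a=0
thr0.a=1 thr1.a=2 thr2.a=2
thr0.a=2 thr1.a=0 thr2.a=0
thr0.a=2 thr1.a=0 thr2.a=2
thr0.a=2 thr1.a=2 thr2.a=0
thr0.a=2 thr1.a=2 thr2.a=2

outcome vector order: (thr0.a,thr1.a,thr2.a)
|SC outcomes| = 10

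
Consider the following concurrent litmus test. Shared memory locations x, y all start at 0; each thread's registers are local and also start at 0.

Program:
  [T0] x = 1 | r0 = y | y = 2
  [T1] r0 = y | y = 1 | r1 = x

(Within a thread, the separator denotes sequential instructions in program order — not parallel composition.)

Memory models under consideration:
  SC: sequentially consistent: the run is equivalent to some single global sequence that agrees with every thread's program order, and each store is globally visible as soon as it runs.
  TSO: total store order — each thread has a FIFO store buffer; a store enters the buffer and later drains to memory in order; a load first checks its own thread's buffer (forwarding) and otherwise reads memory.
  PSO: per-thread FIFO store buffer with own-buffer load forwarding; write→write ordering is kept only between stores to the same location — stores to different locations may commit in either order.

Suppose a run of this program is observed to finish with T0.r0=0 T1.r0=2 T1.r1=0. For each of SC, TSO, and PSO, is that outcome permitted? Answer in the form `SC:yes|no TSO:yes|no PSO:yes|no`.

SC:no TSO:no PSO:yes

outcome vector order: (T0.r0,T1.r0,T1.r1)
SC (4): 0/0/1; 0/2/1; 1/0/0; 1/0/1
TSO (5): 0/0/0; 0/0/1; 0/2/1; 1/0/0; 1/0/1
PSO (6): 0/0/0; 0/0/1; 0/2/0; 0/2/1; 1/0/0; 1/0/1
target 0/2/0 ∈ {PSO}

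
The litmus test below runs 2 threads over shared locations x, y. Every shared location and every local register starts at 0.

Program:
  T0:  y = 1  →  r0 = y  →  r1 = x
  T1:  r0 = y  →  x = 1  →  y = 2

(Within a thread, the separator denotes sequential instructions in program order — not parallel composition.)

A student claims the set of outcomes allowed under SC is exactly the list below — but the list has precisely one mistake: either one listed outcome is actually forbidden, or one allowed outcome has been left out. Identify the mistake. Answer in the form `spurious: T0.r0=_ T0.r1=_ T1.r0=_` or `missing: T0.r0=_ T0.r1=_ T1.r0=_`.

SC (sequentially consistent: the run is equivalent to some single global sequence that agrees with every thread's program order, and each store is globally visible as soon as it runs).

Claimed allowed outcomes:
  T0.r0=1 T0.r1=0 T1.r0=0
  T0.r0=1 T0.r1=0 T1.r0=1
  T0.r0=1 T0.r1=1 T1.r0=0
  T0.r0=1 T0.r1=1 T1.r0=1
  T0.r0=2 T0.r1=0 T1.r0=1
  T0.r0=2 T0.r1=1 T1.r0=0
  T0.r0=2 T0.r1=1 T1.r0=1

outcome vector order: (T0.r0,T0.r1,T1.r0)
SC (6): 100, 101, 110, 111, 210, 211
claimed∖SC = {201}

spurious: T0.r0=2 T0.r1=0 T1.r0=1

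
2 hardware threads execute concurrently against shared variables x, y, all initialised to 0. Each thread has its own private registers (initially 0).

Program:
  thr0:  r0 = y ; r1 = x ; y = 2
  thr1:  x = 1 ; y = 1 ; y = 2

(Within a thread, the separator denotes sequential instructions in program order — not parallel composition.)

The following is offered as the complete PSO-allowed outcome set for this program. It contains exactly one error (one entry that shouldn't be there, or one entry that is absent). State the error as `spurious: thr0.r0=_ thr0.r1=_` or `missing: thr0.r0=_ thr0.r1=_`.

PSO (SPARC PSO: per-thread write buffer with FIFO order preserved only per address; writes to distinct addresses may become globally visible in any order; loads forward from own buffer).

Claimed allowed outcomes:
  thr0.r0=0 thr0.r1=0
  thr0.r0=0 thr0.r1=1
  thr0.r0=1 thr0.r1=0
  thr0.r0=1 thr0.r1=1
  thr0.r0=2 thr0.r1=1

outcome vector order: (thr0.r0,thr0.r1)
[PSO] allowed = {(0,0); (0,1); (1,0); (1,1); (2,0); (2,1)}
PSO∖claimed = {(2,0)}

missing: thr0.r0=2 thr0.r1=0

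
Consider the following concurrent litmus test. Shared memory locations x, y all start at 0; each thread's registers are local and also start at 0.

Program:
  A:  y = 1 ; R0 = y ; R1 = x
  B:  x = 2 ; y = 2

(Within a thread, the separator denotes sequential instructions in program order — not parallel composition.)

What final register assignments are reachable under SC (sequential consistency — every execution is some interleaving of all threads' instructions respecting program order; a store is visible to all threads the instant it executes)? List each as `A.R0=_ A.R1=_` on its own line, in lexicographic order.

A.R0=1 A.R1=0
A.R0=1 A.R1=2
A.R0=2 A.R1=2

outcome vector order: (A.R0,A.R1)
|SC outcomes| = 3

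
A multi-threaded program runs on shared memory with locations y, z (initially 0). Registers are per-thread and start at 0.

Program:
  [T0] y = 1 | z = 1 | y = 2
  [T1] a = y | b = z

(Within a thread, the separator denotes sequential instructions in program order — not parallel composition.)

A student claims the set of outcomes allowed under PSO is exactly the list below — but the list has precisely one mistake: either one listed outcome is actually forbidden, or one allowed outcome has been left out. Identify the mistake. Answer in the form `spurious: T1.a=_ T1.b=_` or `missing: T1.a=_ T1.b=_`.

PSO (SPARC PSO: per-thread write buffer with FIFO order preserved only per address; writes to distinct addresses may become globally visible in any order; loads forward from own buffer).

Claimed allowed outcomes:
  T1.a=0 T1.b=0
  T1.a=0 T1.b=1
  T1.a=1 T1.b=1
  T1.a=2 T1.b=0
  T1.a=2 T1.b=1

outcome vector order: (T1.a,T1.b)
PSO: 6 outcomes — {0/0, 0/1, 1/0, 1/1, 2/0, 2/1}
PSO∖claimed = {1/0}

missing: T1.a=1 T1.b=0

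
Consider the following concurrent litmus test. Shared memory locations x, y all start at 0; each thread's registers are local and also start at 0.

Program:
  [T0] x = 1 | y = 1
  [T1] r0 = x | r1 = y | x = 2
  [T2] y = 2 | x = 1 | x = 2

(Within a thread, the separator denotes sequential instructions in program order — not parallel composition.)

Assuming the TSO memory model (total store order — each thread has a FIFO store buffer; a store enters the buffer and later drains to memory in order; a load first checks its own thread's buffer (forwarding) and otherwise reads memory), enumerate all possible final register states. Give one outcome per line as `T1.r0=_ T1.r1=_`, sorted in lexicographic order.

outcome vector order: (T1.r0,T1.r1)
|TSO outcomes| = 8

T1.r0=0 T1.r1=0
T1.r0=0 T1.r1=1
T1.r0=0 T1.r1=2
T1.r0=1 T1.r1=0
T1.r0=1 T1.r1=1
T1.r0=1 T1.r1=2
T1.r0=2 T1.r1=1
T1.r0=2 T1.r1=2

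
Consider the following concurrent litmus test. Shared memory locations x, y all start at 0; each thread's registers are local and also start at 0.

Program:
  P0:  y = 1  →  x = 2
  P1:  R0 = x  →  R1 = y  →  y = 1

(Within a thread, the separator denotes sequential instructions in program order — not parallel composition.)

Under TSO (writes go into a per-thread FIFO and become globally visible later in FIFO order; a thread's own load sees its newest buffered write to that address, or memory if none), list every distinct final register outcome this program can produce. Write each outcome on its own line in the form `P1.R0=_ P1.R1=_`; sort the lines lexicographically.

outcome vector order: (P1.R0,P1.R1)
|TSO outcomes| = 3

P1.R0=0 P1.R1=0
P1.R0=0 P1.R1=1
P1.R0=2 P1.R1=1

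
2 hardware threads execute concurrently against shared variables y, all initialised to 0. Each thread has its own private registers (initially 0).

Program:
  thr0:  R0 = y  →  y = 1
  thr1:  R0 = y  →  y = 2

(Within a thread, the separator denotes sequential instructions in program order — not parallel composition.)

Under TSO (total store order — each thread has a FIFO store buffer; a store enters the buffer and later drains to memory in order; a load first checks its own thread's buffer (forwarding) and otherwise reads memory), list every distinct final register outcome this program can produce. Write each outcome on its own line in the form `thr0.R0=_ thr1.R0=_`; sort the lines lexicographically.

outcome vector order: (thr0.R0,thr1.R0)
|TSO outcomes| = 3

thr0.R0=0 thr1.R0=0
thr0.R0=0 thr1.R0=1
thr0.R0=2 thr1.R0=0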